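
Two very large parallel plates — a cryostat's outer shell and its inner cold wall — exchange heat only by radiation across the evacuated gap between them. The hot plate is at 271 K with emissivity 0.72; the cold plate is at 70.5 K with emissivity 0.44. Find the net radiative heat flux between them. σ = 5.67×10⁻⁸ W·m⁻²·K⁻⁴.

q ≈ 114 W/m²

For two infinite grey parallel plates, q = σ(T₁⁴ − T₂⁴)/(1/ε₁ + 1/ε₂ − 1).
T₁⁴ − T₂⁴ = 5.394×10⁹ − 2.470×10⁷ = 5.369×10⁹ K⁴.
1/ε₁ + 1/ε₂ − 1 = 1.389 + 2.273 − 1 = 2.662.
q = 5.67×10⁻⁸ × 5.369×10⁹ / 2.662.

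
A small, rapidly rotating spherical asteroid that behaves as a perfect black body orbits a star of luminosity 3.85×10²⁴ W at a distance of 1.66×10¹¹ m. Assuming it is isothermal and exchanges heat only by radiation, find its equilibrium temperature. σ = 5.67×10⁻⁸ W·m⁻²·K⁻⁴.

First find the stellar flux at distance d: S = L/(4πd²) = 3.85×10²⁴/(4π·(1.66×10¹¹)²) = 11.12 W/m².
For an isothermal sphere, absorbed (1−a)S·πr² = emitted σ·4πr²·T⁴, so T⁴ = (1−a)S/(4σ).
T⁴ = 1.00·11.12/(4·5.67×10⁻⁸) = 4.902×10⁷ K⁴.

T ≈ 83.7 K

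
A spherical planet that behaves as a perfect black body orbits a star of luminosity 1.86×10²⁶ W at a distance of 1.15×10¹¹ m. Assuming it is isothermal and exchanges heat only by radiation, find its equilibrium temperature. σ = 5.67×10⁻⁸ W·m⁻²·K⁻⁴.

First find the stellar flux at distance d: S = L/(4πd²) = 1.86×10²⁶/(4π·(1.15×10¹¹)²) = 1119 W/m².
For an isothermal sphere, absorbed (1−a)S·πr² = emitted σ·4πr²·T⁴, so T⁴ = (1−a)S/(4σ).
T⁴ = 1.00·1119/(4·5.67×10⁻⁸) = 4.935×10⁹ K⁴.

T ≈ 265 K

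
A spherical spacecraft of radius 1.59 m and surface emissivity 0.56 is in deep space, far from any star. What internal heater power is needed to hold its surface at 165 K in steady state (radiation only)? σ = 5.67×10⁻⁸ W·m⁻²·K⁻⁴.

P = εσ·4πr²·T⁴.
4πr² = 31.77 m²; T⁴ = 7.412×10⁸ K⁴.
P = 0.56·5.67×10⁻⁸·31.77·7.412×10⁸.

P ≈ 748 W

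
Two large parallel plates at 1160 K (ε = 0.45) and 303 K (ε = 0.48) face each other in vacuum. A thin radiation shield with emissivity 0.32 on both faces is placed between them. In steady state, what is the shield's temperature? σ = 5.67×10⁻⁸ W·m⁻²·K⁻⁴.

T_s ≈ 973 K

In steady state the net flux on the hot side equals that on the cold side.
σ(T₁⁴−T_s⁴)/D₁ = σ(T_s⁴−T₂⁴)/D₂, with D₁ = 1/ε₁+1/ε_s−1 = 4.347, D₂ = 1/ε_s+1/ε₂−1 = 4.208.
Solve for T_s⁴: T_s⁴ = (D₂·T₁⁴ + D₁·T₂⁴)/(D₁+D₂) = 8.949×10¹¹ K⁴.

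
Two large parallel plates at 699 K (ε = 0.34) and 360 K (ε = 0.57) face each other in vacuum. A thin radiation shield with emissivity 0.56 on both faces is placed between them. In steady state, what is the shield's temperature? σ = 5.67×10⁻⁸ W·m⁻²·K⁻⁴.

In steady state the net flux on the hot side equals that on the cold side.
σ(T₁⁴−T_s⁴)/D₁ = σ(T_s⁴−T₂⁴)/D₂, with D₁ = 1/ε₁+1/ε_s−1 = 3.727, D₂ = 1/ε_s+1/ε₂−1 = 2.540.
Solve for T_s⁴: T_s⁴ = (D₂·T₁⁴ + D₁·T₂⁴)/(D₁+D₂) = 1.067×10¹¹ K⁴.

T_s ≈ 572 K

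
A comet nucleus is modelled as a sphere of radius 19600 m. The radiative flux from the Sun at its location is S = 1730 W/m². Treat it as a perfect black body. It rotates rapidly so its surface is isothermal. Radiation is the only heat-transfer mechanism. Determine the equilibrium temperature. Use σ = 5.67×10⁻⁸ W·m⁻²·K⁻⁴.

At equilibrium, absorbed power = emitted power.
Absorbing cross-section = πr² = 1.207×10⁹ m²; emitting surface = 4πr² = 4.827×10⁹ m² (ratio 4).
S·A_cross = εσ·A_surf·T⁴  ⇒  T⁴ = S/(4σ).
T⁴ = 1.00·1730/(4·5.67×10⁻⁸) = 7.628×10⁹ K⁴.
T = (7.628×10⁹)^(1/4).

T ≈ 296 K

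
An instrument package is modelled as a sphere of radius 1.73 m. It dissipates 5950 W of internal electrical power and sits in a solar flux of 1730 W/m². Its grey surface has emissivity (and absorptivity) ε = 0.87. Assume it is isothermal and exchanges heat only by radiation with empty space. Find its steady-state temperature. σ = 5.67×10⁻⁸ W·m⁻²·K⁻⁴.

T ≈ 323 K

At steady state, absorbed solar power + internal power = radiated power.
Absorbed: α·S·A_cross = 0.87·1730·9.402 = 14150 W (cross-section πr²).
Total input = 14150 + 5950 = 20100 W.
Radiated: εσ·A_surf·T⁴ with A_surf = 4πr² = 37.61 m².
T⁴ = 20100/(0.87·5.67×10⁻⁸·37.61) = 1.083×10¹⁰ K⁴.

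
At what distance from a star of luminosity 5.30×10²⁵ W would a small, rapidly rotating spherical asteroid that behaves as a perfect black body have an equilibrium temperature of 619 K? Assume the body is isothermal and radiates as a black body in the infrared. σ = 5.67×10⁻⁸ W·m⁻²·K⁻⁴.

d ≈ 1.13×10¹⁰ m

For an isothermal black-emitting sphere, (1−a)S·πr² = σ·4πr²·T⁴ ⇒ S = 4σT⁴/(1−a).
S = 4·5.67×10⁻⁸·(619)⁴/1.00 = 33300 W/m².
Flux falls as S = L/(4πd²), so d = √(L/(4πS)) = √(5.30×10²⁵/(4π·33300)).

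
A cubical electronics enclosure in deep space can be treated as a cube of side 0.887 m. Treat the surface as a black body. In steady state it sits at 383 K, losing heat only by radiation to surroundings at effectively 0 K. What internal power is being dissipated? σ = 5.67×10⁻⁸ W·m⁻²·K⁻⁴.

Steady state: P = εσA T⁴.
A = 6L² = 4.721 m²; T⁴ = (383)⁴ = 2.152×10¹⁰ K⁴.
P = 1.0 × 5.67×10⁻⁸ × 4.721 × 2.152×10¹⁰.

P ≈ 5760 W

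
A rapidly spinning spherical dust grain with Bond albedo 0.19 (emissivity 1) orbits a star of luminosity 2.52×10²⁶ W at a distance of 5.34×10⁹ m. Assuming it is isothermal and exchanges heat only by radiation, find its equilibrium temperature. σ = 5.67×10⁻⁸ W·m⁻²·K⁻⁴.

T ≈ 1260 K

First find the stellar flux at distance d: S = L/(4πd²) = 2.52×10²⁶/(4π·(5.34×10⁹)²) = 7.032×10⁵ W/m².
For an isothermal sphere, absorbed (1−a)S·πr² = emitted σ·4πr²·T⁴, so T⁴ = (1−a)S/(4σ).
T⁴ = 0.810·7.032×10⁵/(4·5.67×10⁻⁸) = 2.512×10¹² K⁴.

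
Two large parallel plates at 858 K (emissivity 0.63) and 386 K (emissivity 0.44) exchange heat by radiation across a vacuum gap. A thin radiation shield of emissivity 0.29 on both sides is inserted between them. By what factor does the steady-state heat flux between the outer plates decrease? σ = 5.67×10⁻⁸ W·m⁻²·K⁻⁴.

Without shield: q₀ = σΔ(T⁴)/(1/ε₁+1/ε₂−1) with denominator 2.860.
With shield the two gaps are in series; the resistances add: (1/ε₁+1/ε_s−1)+(1/ε_s+1/ε₂−1) = 4.036+4.721 = 8.757.
Heat-flux ratio q₀/q = 8.757/2.860.

factor ≈ 3.06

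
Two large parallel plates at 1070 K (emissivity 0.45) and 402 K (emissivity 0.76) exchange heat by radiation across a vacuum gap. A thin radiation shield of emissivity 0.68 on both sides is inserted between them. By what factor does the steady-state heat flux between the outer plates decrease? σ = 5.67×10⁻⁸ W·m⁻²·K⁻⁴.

Without shield: q₀ = σΔ(T⁴)/(1/ε₁+1/ε₂−1) with denominator 2.538.
With shield the two gaps are in series; the resistances add: (1/ε₁+1/ε_s−1)+(1/ε_s+1/ε₂−1) = 2.693+1.786 = 4.479.
Heat-flux ratio q₀/q = 4.479/2.538.

factor ≈ 1.76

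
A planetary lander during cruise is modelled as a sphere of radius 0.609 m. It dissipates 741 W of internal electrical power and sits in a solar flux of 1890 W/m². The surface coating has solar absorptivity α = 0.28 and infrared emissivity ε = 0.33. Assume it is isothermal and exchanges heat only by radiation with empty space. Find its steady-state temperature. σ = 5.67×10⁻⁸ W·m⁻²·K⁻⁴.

T ≈ 353 K

At steady state, absorbed solar power + internal power = radiated power.
Absorbed: α·S·A_cross = 0.28·1890·1.165 = 616.6 W (cross-section πr²).
Total input = 616.6 + 741 = 1358 W.
Radiated: εσ·A_surf·T⁴ with A_surf = 4πr² = 4.661 m².
T⁴ = 1358/(0.33·5.67×10⁻⁸·4.661) = 1.557×10¹⁰ K⁴.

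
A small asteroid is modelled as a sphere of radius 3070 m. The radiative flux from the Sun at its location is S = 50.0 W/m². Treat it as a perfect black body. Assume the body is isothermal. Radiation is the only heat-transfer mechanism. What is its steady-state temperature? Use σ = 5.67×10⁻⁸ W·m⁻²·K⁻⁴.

T ≈ 122 K

At equilibrium, absorbed power = emitted power.
Absorbing cross-section = πr² = 2.961×10⁷ m²; emitting surface = 4πr² = 1.184×10⁸ m² (ratio 4).
S·A_cross = εσ·A_surf·T⁴  ⇒  T⁴ = S/(4σ).
T⁴ = 1.00·50.0/(4·5.67×10⁻⁸) = 2.205×10⁸ K⁴.
T = (2.205×10⁸)^(1/4).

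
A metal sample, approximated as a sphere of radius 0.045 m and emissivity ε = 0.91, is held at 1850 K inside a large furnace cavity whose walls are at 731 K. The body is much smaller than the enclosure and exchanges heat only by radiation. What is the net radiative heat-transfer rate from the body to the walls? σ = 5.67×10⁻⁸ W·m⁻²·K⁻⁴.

P_net ≈ 15000 W

For a small grey body in a large enclosure: P_net = εσA(T_body⁴ − T_wall⁴).
A = 4πr² = 0.02545 m²; T_body⁴ − T_wall⁴ = 1.171×10¹³ − 2.855×10¹¹ = 1.143×10¹³ K⁴.
|P_net| = 0.91·5.67×10⁻⁸·0.02545·1.143×10¹³.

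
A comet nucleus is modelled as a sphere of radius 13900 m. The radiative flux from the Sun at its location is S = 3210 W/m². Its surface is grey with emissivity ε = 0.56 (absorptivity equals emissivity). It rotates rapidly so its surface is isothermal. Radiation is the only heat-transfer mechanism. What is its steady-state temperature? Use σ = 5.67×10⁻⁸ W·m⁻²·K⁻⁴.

T ≈ 345 K

At equilibrium, absorbed power = emitted power.
Absorbing cross-section = πr² = 6.070×10⁸ m²; emitting surface = 4πr² = 2.428×10⁹ m² (ratio 4).
εS·A_cross = εσ·A_surf·T⁴  ⇒  T⁴ = S/(4σ)   (ε cancels).
T⁴ = 3210/(4·5.67×10⁻⁸) = 1.415×10¹⁰ K⁴.
T = (1.415×10¹⁰)^(1/4).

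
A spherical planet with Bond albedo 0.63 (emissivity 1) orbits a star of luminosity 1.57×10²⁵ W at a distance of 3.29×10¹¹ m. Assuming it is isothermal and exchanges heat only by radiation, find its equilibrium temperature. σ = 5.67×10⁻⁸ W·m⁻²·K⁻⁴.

First find the stellar flux at distance d: S = L/(4πd²) = 1.57×10²⁵/(4π·(3.29×10¹¹)²) = 11.54 W/m².
For an isothermal sphere, absorbed (1−a)S·πr² = emitted σ·4πr²·T⁴, so T⁴ = (1−a)S/(4σ).
T⁴ = 0.370·11.54/(4·5.67×10⁻⁸) = 1.883×10⁷ K⁴.

T ≈ 65.9 K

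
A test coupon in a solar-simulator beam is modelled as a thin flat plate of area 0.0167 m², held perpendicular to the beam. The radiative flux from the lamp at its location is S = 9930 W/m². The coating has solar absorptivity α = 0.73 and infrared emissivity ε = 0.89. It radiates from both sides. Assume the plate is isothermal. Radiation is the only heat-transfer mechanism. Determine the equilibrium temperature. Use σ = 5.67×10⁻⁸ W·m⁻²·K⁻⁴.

T ≈ 518 K

At equilibrium, absorbed power = emitted power.
Absorbing cross-section = A = 0.01670 m²; emitting surface = 2A = 0.03340 m² (ratio 2).
αS·A_cross = εσ·A_surf·T⁴  ⇒  T⁴ = αS/(ε·2σ).
T⁴ = 0.730·9930/(0.89·2·5.67×10⁻⁸) = 7.182×10¹⁰ K⁴.
T = (7.182×10¹⁰)^(1/4).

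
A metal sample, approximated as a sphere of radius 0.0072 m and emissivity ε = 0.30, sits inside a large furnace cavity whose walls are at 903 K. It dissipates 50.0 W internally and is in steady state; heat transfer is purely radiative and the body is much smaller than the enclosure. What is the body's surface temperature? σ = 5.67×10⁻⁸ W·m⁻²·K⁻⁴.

T ≈ 1510 K

For a small grey body in a large enclosure, net radiated power = εσA(T⁴ − T_w⁴).
Steady state: P = εσA(T⁴ − T_w⁴) with A = 4πr² = 6.514×10⁻⁴ m².
T⁴ = P/(εσA) + T_w⁴ = 50.0/(0.30·5.67×10⁻⁸·6.514×10⁻⁴) + (903)⁴
    = 4.512×10¹² + 6.649×10¹¹ = 5.177×10¹² K⁴.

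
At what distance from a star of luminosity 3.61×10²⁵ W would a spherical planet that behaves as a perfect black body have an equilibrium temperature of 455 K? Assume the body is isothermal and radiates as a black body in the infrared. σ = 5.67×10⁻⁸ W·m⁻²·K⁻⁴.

For an isothermal black-emitting sphere, (1−a)S·πr² = σ·4πr²·T⁴ ⇒ S = 4σT⁴/(1−a).
S = 4·5.67×10⁻⁸·(455)⁴/1.00 = 9721 W/m².
Flux falls as S = L/(4πd²), so d = √(L/(4πS)) = √(3.61×10²⁵/(4π·9721)).

d ≈ 1.72×10¹⁰ m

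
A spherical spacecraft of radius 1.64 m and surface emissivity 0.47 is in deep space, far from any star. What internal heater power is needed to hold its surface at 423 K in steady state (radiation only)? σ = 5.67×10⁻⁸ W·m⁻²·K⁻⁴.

P = εσ·4πr²·T⁴.
4πr² = 33.80 m²; T⁴ = 3.202×10¹⁰ K⁴.
P = 0.47·5.67×10⁻⁸·33.80·3.202×10¹⁰.

P ≈ 28800 W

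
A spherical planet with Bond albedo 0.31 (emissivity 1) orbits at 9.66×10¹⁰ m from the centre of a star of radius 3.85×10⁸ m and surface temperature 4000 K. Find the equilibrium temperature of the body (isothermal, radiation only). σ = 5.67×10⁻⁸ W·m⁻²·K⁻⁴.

The star's surface emits σT_*⁴; at distance d the flux is S = σT_*⁴(R_*/d)².
S = 5.67×10⁻⁸·(4000)⁴·(3.85×10⁸/9.66×10¹⁰)² = 230.6 W/m².
For an isothermal sphere T⁴ = (1−a)S/(4σ) = 7.014×10⁸ K⁴.

T ≈ 163 K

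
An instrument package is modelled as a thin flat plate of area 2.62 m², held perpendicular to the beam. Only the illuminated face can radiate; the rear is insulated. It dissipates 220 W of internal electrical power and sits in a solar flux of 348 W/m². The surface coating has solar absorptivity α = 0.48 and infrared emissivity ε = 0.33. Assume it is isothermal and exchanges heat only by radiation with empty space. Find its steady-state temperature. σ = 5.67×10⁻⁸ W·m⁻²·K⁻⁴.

At steady state, absorbed solar power + internal power = radiated power.
Absorbed: α·S·A_cross = 0.48·348·2.620 = 437.6 W (cross-section A).
Total input = 437.6 + 220 = 657.6 W.
Radiated: εσ·A_surf·T⁴ with A_surf = A = 2.620 m².
T⁴ = 657.6/(0.33·5.67×10⁻⁸·2.620) = 1.342×10¹⁰ K⁴.

T ≈ 340 K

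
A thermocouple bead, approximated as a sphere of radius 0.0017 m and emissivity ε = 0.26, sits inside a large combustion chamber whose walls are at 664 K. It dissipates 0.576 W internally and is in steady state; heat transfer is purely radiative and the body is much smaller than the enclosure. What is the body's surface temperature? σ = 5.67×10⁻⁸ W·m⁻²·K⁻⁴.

For a small grey body in a large enclosure, net radiated power = εσA(T⁴ − T_w⁴).
Steady state: P = εσA(T⁴ − T_w⁴) with A = 4πr² = 3.632×10⁻⁵ m².
T⁴ = P/(εσA) + T_w⁴ = 0.576/(0.26·5.67×10⁻⁸·3.632×10⁻⁵) + (664)⁴
    = 1.076×10¹² + 1.944×10¹¹ = 1.270×10¹² K⁴.

T ≈ 1060 K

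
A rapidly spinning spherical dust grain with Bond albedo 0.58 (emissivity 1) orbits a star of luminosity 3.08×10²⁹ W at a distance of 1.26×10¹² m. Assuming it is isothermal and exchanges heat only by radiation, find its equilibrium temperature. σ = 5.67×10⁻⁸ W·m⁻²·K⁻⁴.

T ≈ 411 K

First find the stellar flux at distance d: S = L/(4πd²) = 3.08×10²⁹/(4π·(1.26×10¹²)²) = 15440 W/m².
For an isothermal sphere, absorbed (1−a)S·πr² = emitted σ·4πr²·T⁴, so T⁴ = (1−a)S/(4σ).
T⁴ = 0.420·15440/(4·5.67×10⁻⁸) = 2.859×10¹⁰ K⁴.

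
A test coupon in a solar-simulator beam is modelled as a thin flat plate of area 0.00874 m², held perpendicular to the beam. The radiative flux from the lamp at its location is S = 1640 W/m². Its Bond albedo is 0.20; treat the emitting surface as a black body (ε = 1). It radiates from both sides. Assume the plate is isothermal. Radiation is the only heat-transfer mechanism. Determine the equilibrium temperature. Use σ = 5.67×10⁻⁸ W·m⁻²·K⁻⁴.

T ≈ 328 K

At equilibrium, absorbed power = emitted power.
Absorbing cross-section = A = 0.008740 m²; emitting surface = 2A = 0.01748 m² (ratio 2).
(1−a)S·A_cross = εσ·A_surf·T⁴  ⇒  T⁴ = (1−a)S/(2σ).
T⁴ = 0.800·1640/(2·5.67×10⁻⁸) = 1.157×10¹⁰ K⁴.
T = (1.157×10¹⁰)^(1/4).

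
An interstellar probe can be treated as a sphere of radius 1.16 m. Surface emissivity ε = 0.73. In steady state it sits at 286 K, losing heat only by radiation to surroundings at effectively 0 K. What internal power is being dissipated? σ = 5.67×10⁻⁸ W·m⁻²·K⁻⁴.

P ≈ 4680 W

Steady state: P = εσA T⁴.
A = 4πr² = 16.91 m²; T⁴ = (286)⁴ = 6.691×10⁹ K⁴.
P = 0.73 × 5.67×10⁻⁸ × 16.91 × 6.691×10⁹.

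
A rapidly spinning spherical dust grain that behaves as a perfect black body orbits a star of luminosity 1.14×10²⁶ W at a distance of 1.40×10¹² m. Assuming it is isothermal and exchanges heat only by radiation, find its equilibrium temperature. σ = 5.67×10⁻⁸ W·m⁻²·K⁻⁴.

First find the stellar flux at distance d: S = L/(4πd²) = 1.14×10²⁶/(4π·(1.40×10¹²)²) = 4.628 W/m².
For an isothermal sphere, absorbed (1−a)S·πr² = emitted σ·4πr²·T⁴, so T⁴ = (1−a)S/(4σ).
T⁴ = 1.00·4.628/(4·5.67×10⁻⁸) = 2.041×10⁷ K⁴.

T ≈ 67.2 K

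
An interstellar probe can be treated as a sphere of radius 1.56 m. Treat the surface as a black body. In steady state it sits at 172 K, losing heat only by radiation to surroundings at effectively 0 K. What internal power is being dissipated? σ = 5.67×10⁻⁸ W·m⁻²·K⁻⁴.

P ≈ 1520 W

Steady state: P = εσA T⁴.
A = 4πr² = 30.58 m²; T⁴ = (172)⁴ = 8.752×10⁸ K⁴.
P = 1.0 × 5.67×10⁻⁸ × 30.58 × 8.752×10⁸.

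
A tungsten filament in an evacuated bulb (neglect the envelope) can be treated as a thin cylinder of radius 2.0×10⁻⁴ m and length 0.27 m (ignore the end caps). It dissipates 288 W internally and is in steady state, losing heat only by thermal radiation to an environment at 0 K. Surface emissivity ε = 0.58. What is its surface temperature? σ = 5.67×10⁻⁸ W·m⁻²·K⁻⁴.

Steady state: internal power = radiated power, P = εσA T⁴.
Radiating area A = 2πrL = 3.393×10⁻⁴ m².
T⁴ = P/(εσA) = 288/(0.58·5.67×10⁻⁸·3.393×10⁻⁴) = 2.581×10¹³ K⁴.
T = (2.581×10¹³)^(1/4).

T ≈ 2250 K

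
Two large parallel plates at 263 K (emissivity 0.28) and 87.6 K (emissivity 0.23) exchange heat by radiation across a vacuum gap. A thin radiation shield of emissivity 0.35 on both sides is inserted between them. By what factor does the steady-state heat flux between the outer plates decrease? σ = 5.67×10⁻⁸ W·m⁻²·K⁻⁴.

Without shield: q₀ = σΔ(T⁴)/(1/ε₁+1/ε₂−1) with denominator 6.919.
With shield the two gaps are in series; the resistances add: (1/ε₁+1/ε_s−1)+(1/ε_s+1/ε₂−1) = 5.429+6.205 = 11.63.
Heat-flux ratio q₀/q = 11.63/6.919.

factor ≈ 1.68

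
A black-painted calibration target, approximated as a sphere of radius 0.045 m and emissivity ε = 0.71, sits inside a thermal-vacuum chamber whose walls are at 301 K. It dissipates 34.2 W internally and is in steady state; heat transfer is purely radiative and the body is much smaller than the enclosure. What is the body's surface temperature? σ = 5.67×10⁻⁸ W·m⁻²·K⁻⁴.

For a small grey body in a large enclosure, net radiated power = εσA(T⁴ − T_w⁴).
Steady state: P = εσA(T⁴ − T_w⁴) with A = 4πr² = 0.02545 m².
T⁴ = P/(εσA) + T_w⁴ = 34.2/(0.71·5.67×10⁻⁸·0.02545) + (301)⁴
    = 3.338×10¹⁰ + 8.209×10⁹ = 4.159×10¹⁰ K⁴.

T ≈ 452 K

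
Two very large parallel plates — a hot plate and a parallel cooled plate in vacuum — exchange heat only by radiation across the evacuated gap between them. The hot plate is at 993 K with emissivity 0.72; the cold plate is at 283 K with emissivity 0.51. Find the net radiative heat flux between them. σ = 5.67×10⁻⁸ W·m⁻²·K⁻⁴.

q ≈ 23300 W/m²

For two infinite grey parallel plates, q = σ(T₁⁴ − T₂⁴)/(1/ε₁ + 1/ε₂ − 1).
T₁⁴ − T₂⁴ = 9.723×10¹¹ − 6.414×10⁹ = 9.659×10¹¹ K⁴.
1/ε₁ + 1/ε₂ − 1 = 1.389 + 1.961 − 1 = 2.350.
q = 5.67×10⁻⁸ × 9.659×10¹¹ / 2.350.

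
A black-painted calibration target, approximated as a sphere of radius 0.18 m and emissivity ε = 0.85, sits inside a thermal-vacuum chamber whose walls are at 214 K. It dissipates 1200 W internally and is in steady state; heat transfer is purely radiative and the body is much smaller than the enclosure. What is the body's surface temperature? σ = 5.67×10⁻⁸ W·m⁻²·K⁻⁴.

For a small grey body in a large enclosure, net radiated power = εσA(T⁴ − T_w⁴).
Steady state: P = εσA(T⁴ − T_w⁴) with A = 4πr² = 0.4072 m².
T⁴ = P/(εσA) + T_w⁴ = 1200/(0.85·5.67×10⁻⁸·0.4072) + (214)⁴
    = 6.115×10¹⁰ + 2.097×10⁹ = 6.325×10¹⁰ K⁴.

T ≈ 501 K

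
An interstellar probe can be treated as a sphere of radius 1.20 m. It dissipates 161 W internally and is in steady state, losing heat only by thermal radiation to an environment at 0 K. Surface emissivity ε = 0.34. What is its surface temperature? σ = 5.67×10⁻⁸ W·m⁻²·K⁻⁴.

T ≈ 147 K

Steady state: internal power = radiated power, P = εσA T⁴.
Radiating area A = 4πr² = 18.10 m².
T⁴ = P/(εσA) = 161/(0.34·5.67×10⁻⁸·18.10) = 4.615×10⁸ K⁴.
T = (4.615×10⁸)^(1/4).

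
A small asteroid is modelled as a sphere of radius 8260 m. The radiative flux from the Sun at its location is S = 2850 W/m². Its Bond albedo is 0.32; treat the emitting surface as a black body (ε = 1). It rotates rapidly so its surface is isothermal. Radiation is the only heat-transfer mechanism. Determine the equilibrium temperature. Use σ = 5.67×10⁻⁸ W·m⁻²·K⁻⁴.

At equilibrium, absorbed power = emitted power.
Absorbing cross-section = πr² = 2.143×10⁸ m²; emitting surface = 4πr² = 8.574×10⁸ m² (ratio 4).
(1−a)S·A_cross = εσ·A_surf·T⁴  ⇒  T⁴ = (1−a)S/(4σ).
T⁴ = 0.680·2850/(4·5.67×10⁻⁸) = 8.545×10⁹ K⁴.
T = (8.545×10⁹)^(1/4).

T ≈ 304 K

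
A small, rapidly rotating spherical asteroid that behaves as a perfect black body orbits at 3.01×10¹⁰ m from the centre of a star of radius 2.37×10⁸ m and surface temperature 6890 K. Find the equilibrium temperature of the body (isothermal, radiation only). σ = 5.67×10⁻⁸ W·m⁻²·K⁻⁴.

The star's surface emits σT_*⁴; at distance d the flux is S = σT_*⁴(R_*/d)².
S = 5.67×10⁻⁸·(6890)⁴·(2.37×10⁸/3.01×10¹⁰)² = 7922 W/m².
For an isothermal sphere T⁴ = (1−a)S/(4σ) = 3.493×10¹⁰ K⁴.

T ≈ 432 K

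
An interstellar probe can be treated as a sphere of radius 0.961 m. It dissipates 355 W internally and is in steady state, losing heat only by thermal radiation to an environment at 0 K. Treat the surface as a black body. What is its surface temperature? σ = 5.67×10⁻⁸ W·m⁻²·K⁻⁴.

T ≈ 152 K

Steady state: internal power = radiated power, P = εσA T⁴.
Radiating area A = 4πr² = 11.61 m².
T⁴ = P/(εσA) = 355/(1.0·5.67×10⁻⁸·11.61) = 5.395×10⁸ K⁴.
T = (5.395×10⁸)^(1/4).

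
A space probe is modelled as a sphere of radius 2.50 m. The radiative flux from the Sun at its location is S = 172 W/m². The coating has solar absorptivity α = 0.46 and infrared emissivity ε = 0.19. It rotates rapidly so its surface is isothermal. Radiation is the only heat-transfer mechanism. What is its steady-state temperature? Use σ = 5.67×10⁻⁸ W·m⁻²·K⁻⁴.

At equilibrium, absorbed power = emitted power.
Absorbing cross-section = πr² = 19.63 m²; emitting surface = 4πr² = 78.54 m² (ratio 4).
αS·A_cross = εσ·A_surf·T⁴  ⇒  T⁴ = αS/(ε·4σ).
T⁴ = 0.460·172/(0.19·4·5.67×10⁻⁸) = 1.836×10⁹ K⁴.
T = (1.836×10⁹)^(1/4).

T ≈ 207 K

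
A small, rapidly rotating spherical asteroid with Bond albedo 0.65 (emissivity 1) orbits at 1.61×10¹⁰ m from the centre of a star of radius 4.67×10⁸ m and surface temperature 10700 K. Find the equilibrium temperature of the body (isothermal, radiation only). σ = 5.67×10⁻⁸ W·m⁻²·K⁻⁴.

The star's surface emits σT_*⁴; at distance d the flux is S = σT_*⁴(R_*/d)².
S = 5.67×10⁻⁸·(10700)⁴·(4.67×10⁸/1.61×10¹⁰)² = 6.253×10⁵ W/m².
For an isothermal sphere T⁴ = (1−a)S/(4σ) = 9.650×10¹¹ K⁴.

T ≈ 991 K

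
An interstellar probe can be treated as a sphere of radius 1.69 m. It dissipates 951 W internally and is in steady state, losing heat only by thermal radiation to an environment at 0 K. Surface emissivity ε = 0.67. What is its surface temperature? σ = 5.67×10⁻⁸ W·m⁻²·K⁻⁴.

Steady state: internal power = radiated power, P = εσA T⁴.
Radiating area A = 4πr² = 35.89 m².
T⁴ = P/(εσA) = 951/(0.67·5.67×10⁻⁸·35.89) = 6.975×10⁸ K⁴.
T = (6.975×10⁸)^(1/4).

T ≈ 163 K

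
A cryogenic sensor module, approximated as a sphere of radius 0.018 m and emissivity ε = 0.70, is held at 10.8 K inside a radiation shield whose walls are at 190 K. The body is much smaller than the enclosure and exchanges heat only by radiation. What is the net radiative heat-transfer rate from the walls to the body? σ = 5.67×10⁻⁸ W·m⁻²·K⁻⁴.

P_net ≈ 0.211 W

For a small grey body in a large enclosure: P_net = εσA(T_body⁴ − T_wall⁴).
A = 4πr² = 0.004072 m²; T_body⁴ − T_wall⁴ = 13600 − 1.303×10⁹ = -1.303×10⁹ K⁴.
|P_net| = 0.70·5.67×10⁻⁸·0.004072·1.303×10⁹.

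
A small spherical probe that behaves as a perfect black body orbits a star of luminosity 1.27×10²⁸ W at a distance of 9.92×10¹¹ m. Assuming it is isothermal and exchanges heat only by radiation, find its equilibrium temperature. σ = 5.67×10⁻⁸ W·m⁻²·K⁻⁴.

First find the stellar flux at distance d: S = L/(4πd²) = 1.27×10²⁸/(4π·(9.92×10¹¹)²) = 1027 W/m².
For an isothermal sphere, absorbed (1−a)S·πr² = emitted σ·4πr²·T⁴, so T⁴ = (1−a)S/(4σ).
T⁴ = 1.00·1027/(4·5.67×10⁻⁸) = 4.528×10⁹ K⁴.

T ≈ 259 K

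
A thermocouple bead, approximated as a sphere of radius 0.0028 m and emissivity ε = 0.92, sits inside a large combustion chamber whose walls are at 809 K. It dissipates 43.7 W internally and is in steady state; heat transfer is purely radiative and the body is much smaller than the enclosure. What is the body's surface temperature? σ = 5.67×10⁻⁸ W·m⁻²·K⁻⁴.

For a small grey body in a large enclosure, net radiated power = εσA(T⁴ − T_w⁴).
Steady state: P = εσA(T⁴ − T_w⁴) with A = 4πr² = 9.852×10⁻⁵ m².
T⁴ = P/(εσA) + T_w⁴ = 43.7/(0.92·5.67×10⁻⁸·9.852×10⁻⁵) + (809)⁴
    = 8.503×10¹² + 4.283×10¹¹ = 8.932×10¹² K⁴.

T ≈ 1730 K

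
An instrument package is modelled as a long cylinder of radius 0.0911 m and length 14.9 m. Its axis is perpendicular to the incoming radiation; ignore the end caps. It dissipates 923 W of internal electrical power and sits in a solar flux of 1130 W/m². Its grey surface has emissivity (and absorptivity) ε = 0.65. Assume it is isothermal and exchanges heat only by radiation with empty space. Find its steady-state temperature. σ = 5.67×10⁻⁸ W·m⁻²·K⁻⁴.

T ≈ 310 K

At steady state, absorbed solar power + internal power = radiated power.
Absorbed: α·S·A_cross = 0.65·1130·2.715 = 1994 W (cross-section 2rL).
Total input = 1994 + 923 = 2917 W.
Radiated: εσ·A_surf·T⁴ with A_surf = 2πrL = 8.529 m².
T⁴ = 2917/(0.65·5.67×10⁻⁸·8.529) = 9.280×10⁹ K⁴.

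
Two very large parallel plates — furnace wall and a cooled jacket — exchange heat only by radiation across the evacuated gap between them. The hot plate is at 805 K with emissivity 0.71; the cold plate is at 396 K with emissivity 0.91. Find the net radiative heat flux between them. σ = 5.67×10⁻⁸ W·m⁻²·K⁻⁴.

q ≈ 14900 W/m²

For two infinite grey parallel plates, q = σ(T₁⁴ − T₂⁴)/(1/ε₁ + 1/ε₂ − 1).
T₁⁴ − T₂⁴ = 4.199×10¹¹ − 2.459×10¹⁰ = 3.953×10¹¹ K⁴.
1/ε₁ + 1/ε₂ − 1 = 1.408 + 1.099 − 1 = 1.507.
q = 5.67×10⁻⁸ × 3.953×10¹¹ / 1.507.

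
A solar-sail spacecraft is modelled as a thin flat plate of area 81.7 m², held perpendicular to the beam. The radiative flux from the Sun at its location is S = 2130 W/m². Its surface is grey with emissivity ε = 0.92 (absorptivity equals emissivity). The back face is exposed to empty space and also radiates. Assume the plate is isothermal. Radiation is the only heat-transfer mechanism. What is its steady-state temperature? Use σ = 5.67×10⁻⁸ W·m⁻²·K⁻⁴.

T ≈ 370 K

At equilibrium, absorbed power = emitted power.
Absorbing cross-section = A = 81.70 m²; emitting surface = 2A = 163.4 m² (ratio 2).
εS·A_cross = εσ·A_surf·T⁴  ⇒  T⁴ = S/(2σ)   (ε cancels).
T⁴ = 2130/(2·5.67×10⁻⁸) = 1.878×10¹⁰ K⁴.
T = (1.878×10¹⁰)^(1/4).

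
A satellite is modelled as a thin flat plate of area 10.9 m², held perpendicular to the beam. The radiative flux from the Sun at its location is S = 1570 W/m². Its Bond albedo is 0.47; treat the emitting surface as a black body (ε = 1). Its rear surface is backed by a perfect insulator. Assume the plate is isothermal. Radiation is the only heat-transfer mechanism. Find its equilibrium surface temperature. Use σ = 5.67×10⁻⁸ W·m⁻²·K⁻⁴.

T ≈ 348 K

At equilibrium, absorbed power = emitted power.
Absorbing cross-section = A = 10.90 m²; emitting surface = A = 10.90 m² (ratio 1).
(1−a)S·A_cross = εσ·A_surf·T⁴  ⇒  T⁴ = (1−a)S/(1σ).
T⁴ = 0.530·1570/(1·5.67×10⁻⁸) = 1.468×10¹⁰ K⁴.
T = (1.468×10¹⁰)^(1/4).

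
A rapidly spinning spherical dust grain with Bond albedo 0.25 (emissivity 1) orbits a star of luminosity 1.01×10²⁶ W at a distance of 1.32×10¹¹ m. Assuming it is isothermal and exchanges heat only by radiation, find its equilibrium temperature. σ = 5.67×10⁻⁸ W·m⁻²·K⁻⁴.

First find the stellar flux at distance d: S = L/(4πd²) = 1.01×10²⁶/(4π·(1.32×10¹¹)²) = 461.3 W/m².
For an isothermal sphere, absorbed (1−a)S·πr² = emitted σ·4πr²·T⁴, so T⁴ = (1−a)S/(4σ).
T⁴ = 0.750·461.3/(4·5.67×10⁻⁸) = 1.525×10⁹ K⁴.

T ≈ 198 K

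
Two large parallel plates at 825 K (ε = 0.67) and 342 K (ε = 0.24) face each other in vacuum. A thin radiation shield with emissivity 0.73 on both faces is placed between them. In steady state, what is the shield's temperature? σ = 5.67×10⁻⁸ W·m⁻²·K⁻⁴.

T_s ≈ 759 K

In steady state the net flux on the hot side equals that on the cold side.
σ(T₁⁴−T_s⁴)/D₁ = σ(T_s⁴−T₂⁴)/D₂, with D₁ = 1/ε₁+1/ε_s−1 = 1.862, D₂ = 1/ε_s+1/ε₂−1 = 4.537.
Solve for T_s⁴: T_s⁴ = (D₂·T₁⁴ + D₁·T₂⁴)/(D₁+D₂) = 3.324×10¹¹ K⁴.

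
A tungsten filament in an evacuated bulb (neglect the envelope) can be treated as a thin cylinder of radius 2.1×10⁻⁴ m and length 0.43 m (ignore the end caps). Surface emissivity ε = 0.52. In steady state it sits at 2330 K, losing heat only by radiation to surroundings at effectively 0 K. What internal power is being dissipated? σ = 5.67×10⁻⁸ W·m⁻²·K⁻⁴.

P ≈ 493 W

Steady state: P = εσA T⁴.
A = 2πrL = 5.674×10⁻⁴ m²; T⁴ = (2330)⁴ = 2.947×10¹³ K⁴.
P = 0.52 × 5.67×10⁻⁸ × 5.674×10⁻⁴ × 2.947×10¹³.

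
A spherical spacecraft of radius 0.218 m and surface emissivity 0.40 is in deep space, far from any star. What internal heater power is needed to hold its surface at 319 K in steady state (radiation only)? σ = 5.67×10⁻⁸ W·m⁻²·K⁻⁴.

P ≈ 140 W

P = εσ·4πr²·T⁴.
4πr² = 0.5972 m²; T⁴ = 1.036×10¹⁰ K⁴.
P = 0.40·5.67×10⁻⁸·0.5972·1.036×10¹⁰.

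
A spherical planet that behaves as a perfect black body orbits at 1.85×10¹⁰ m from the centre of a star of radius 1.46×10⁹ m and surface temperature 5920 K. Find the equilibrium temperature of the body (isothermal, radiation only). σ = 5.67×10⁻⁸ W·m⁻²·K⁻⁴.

T ≈ 1180 K

The star's surface emits σT_*⁴; at distance d the flux is S = σT_*⁴(R_*/d)².
S = 5.67×10⁻⁸·(5920)⁴·(1.46×10⁹/1.85×10¹⁰)² = 4.337×10⁵ W/m².
For an isothermal sphere T⁴ = (1−a)S/(4σ) = 1.912×10¹² K⁴.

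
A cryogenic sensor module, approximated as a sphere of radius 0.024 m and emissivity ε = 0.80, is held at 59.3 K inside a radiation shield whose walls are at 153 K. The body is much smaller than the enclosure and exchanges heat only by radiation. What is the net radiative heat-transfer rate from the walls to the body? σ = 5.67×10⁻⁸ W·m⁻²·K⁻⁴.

P_net ≈ 0.176 W

For a small grey body in a large enclosure: P_net = εσA(T_body⁴ − T_wall⁴).
A = 4πr² = 0.007238 m²; T_body⁴ − T_wall⁴ = 1.237×10⁷ − 5.480×10⁸ = -5.356×10⁸ K⁴.
|P_net| = 0.80·5.67×10⁻⁸·0.007238·5.356×10⁸.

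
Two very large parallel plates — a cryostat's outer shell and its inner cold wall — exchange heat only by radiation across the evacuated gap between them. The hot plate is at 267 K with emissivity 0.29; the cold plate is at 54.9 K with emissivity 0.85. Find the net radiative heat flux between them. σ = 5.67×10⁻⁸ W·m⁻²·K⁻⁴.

For two infinite grey parallel plates, q = σ(T₁⁴ − T₂⁴)/(1/ε₁ + 1/ε₂ − 1).
T₁⁴ − T₂⁴ = 5.082×10⁹ − 9.084×10⁶ = 5.073×10⁹ K⁴.
1/ε₁ + 1/ε₂ − 1 = 3.448 + 1.176 − 1 = 3.625.
q = 5.67×10⁻⁸ × 5.073×10⁹ / 3.625.

q ≈ 79.4 W/m²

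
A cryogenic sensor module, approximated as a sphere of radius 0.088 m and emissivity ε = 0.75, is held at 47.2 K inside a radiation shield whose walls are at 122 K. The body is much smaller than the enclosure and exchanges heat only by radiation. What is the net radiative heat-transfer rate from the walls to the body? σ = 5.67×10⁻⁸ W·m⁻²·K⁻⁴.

For a small grey body in a large enclosure: P_net = εσA(T_body⁴ − T_wall⁴).
A = 4πr² = 0.09731 m²; T_body⁴ − T_wall⁴ = 4.963×10⁶ − 2.215×10⁸ = -2.166×10⁸ K⁴.
|P_net| = 0.75·5.67×10⁻⁸·0.09731·2.166×10⁸.

P_net ≈ 0.896 W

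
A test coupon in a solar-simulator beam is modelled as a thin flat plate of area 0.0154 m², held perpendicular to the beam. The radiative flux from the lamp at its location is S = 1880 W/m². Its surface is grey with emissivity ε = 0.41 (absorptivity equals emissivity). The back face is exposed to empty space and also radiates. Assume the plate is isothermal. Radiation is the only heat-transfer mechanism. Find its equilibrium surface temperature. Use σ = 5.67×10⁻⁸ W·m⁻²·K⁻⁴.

At equilibrium, absorbed power = emitted power.
Absorbing cross-section = A = 0.01540 m²; emitting surface = 2A = 0.03080 m² (ratio 2).
εS·A_cross = εσ·A_surf·T⁴  ⇒  T⁴ = S/(2σ)   (ε cancels).
T⁴ = 1880/(2·5.67×10⁻⁸) = 1.658×10¹⁰ K⁴.
T = (1.658×10¹⁰)^(1/4).

T ≈ 359 K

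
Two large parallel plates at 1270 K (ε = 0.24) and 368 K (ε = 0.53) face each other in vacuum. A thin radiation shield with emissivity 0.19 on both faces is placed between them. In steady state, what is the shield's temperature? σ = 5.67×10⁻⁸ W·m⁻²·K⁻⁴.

T_s ≈ 1030 K

In steady state the net flux on the hot side equals that on the cold side.
σ(T₁⁴−T_s⁴)/D₁ = σ(T_s⁴−T₂⁴)/D₂, with D₁ = 1/ε₁+1/ε_s−1 = 8.430, D₂ = 1/ε_s+1/ε₂−1 = 6.150.
Solve for T_s⁴: T_s⁴ = (D₂·T₁⁴ + D₁·T₂⁴)/(D₁+D₂) = 1.108×10¹² K⁴.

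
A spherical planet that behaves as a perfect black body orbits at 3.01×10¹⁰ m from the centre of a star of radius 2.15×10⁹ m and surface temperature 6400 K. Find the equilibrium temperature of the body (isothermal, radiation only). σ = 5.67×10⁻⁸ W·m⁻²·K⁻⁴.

T ≈ 1210 K

The star's surface emits σT_*⁴; at distance d the flux is S = σT_*⁴(R_*/d)².
S = 5.67×10⁻⁸·(6400)⁴·(2.15×10⁹/3.01×10¹⁰)² = 4.853×10⁵ W/m².
For an isothermal sphere T⁴ = (1−a)S/(4σ) = 2.140×10¹² K⁴.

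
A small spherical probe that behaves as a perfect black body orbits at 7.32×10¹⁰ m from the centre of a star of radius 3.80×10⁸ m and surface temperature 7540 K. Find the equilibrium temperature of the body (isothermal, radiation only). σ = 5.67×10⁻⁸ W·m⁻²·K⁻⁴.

The star's surface emits σT_*⁴; at distance d the flux is S = σT_*⁴(R_*/d)².
S = 5.67×10⁻⁸·(7540)⁴·(3.80×10⁸/7.32×10¹⁰)² = 4939 W/m².
For an isothermal sphere T⁴ = (1−a)S/(4σ) = 2.178×10¹⁰ K⁴.

T ≈ 384 K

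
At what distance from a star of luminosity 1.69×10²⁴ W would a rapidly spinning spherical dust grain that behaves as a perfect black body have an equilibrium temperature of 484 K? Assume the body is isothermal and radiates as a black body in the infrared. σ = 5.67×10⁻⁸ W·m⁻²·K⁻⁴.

For an isothermal black-emitting sphere, (1−a)S·πr² = σ·4πr²·T⁴ ⇒ S = 4σT⁴/(1−a).
S = 4·5.67×10⁻⁸·(484)⁴/1.00 = 12450 W/m².
Flux falls as S = L/(4πd²), so d = √(L/(4πS)) = √(1.69×10²⁴/(4π·12450)).

d ≈ 3.29×10⁹ m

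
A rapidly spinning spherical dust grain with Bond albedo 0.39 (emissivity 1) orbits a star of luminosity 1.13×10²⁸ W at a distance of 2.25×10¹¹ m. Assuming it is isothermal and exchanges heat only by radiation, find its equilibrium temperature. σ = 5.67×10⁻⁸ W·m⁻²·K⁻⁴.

T ≈ 468 K

First find the stellar flux at distance d: S = L/(4πd²) = 1.13×10²⁸/(4π·(2.25×10¹¹)²) = 17760 W/m².
For an isothermal sphere, absorbed (1−a)S·πr² = emitted σ·4πr²·T⁴, so T⁴ = (1−a)S/(4σ).
T⁴ = 0.610·17760/(4·5.67×10⁻⁸) = 4.777×10¹⁰ K⁴.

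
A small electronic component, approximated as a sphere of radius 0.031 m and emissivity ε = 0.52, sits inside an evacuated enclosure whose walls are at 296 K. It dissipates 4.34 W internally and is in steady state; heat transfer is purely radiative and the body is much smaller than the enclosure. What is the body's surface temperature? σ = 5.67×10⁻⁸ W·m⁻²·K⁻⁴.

For a small grey body in a large enclosure, net radiated power = εσA(T⁴ − T_w⁴).
Steady state: P = εσA(T⁴ − T_w⁴) with A = 4πr² = 0.01208 m².
T⁴ = P/(εσA) + T_w⁴ = 4.34/(0.52·5.67×10⁻⁸·0.01208) + (296)⁴
    = 1.219×10¹⁰ + 7.677×10⁹ = 1.987×10¹⁰ K⁴.

T ≈ 375 K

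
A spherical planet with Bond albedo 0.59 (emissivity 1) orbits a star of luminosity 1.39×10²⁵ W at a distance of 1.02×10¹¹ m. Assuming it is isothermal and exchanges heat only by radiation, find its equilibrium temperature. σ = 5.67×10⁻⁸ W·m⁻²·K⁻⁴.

T ≈ 118 K

First find the stellar flux at distance d: S = L/(4πd²) = 1.39×10²⁵/(4π·(1.02×10¹¹)²) = 106.3 W/m².
For an isothermal sphere, absorbed (1−a)S·πr² = emitted σ·4πr²·T⁴, so T⁴ = (1−a)S/(4σ).
T⁴ = 0.410·106.3/(4·5.67×10⁻⁸) = 1.922×10⁸ K⁴.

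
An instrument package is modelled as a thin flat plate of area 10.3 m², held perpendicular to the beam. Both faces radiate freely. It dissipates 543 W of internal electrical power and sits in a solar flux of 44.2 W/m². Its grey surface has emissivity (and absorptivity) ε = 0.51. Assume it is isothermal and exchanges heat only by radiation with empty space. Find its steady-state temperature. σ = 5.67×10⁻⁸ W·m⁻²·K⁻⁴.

T ≈ 190 K

At steady state, absorbed solar power + internal power = radiated power.
Absorbed: α·S·A_cross = 0.51·44.2·10.30 = 232.2 W (cross-section A).
Total input = 232.2 + 543 = 775.2 W.
Radiated: εσ·A_surf·T⁴ with A_surf = 2A = 20.60 m².
T⁴ = 775.2/(0.51·5.67×10⁻⁸·20.60) = 1.301×10⁹ K⁴.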